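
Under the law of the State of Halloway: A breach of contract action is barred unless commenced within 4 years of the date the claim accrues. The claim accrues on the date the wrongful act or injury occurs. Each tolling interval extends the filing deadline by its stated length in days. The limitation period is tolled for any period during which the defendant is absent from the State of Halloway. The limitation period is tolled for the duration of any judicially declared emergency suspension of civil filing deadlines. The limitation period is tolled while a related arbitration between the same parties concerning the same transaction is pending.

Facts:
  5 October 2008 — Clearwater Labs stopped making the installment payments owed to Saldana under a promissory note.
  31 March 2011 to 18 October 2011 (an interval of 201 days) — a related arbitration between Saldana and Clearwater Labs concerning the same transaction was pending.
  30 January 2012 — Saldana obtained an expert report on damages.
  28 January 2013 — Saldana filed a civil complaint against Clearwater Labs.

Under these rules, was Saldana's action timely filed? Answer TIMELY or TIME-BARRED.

TIMELY

The claim accrued on 5 October 2008, the date of the act.
The untolled deadline — 4 years after 5 October 2008 — is 5 October 2012.
Because the pending related arbitration ran from 31 March 2011 to 18 October 2011, the deadline is extended by 201 days to 24 April 2013.
None of the other events listed affects the running of the period under the stated rules.
The 28 January 2013 filing precedes the 24 April 2013 deadline; the claim is timely.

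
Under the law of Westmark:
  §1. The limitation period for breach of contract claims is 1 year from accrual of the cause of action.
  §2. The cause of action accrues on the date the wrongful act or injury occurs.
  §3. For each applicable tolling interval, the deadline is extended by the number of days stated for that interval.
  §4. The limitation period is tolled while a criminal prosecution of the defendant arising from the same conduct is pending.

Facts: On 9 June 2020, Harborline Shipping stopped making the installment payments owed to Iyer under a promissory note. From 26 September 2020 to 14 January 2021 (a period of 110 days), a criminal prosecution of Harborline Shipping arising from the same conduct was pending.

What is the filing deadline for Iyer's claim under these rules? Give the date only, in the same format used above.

The cause of action accrued on 9 June 2020, the date of the act.
Adding the 1 year base period to 9 June 2020 gives a deadline of 9 June 2021, before any tolling.
The pending criminal prosecution from 26 September 2020 to 14 January 2021 tolled the period for 110 days, extending the deadline to 27 September 2021.

27 September 2021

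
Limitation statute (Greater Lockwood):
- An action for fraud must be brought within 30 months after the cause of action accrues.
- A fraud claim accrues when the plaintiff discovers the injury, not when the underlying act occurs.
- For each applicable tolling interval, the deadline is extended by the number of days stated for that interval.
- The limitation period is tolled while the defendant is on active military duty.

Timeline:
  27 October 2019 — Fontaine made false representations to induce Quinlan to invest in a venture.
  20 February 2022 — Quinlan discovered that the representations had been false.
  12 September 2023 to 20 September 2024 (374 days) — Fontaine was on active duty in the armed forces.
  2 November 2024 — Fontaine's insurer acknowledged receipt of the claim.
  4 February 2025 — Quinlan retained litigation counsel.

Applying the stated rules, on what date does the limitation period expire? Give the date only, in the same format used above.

The claim did not accrue until Quinlan discovered the injury on 20 February 2022; the 27 October 2019 act date does not start the clock under the stated rule.
Adding the 30 months base period to 20 February 2022 gives a deadline of 20 August 2024, before any tolling.
The defendant's active military service from 12 September 2023 to 20 September 2024 tolled the period for 374 days, extending the deadline to 29 August 2025.
The other events in the timeline have no effect on the limitation period under the stated rules.

29 August 2025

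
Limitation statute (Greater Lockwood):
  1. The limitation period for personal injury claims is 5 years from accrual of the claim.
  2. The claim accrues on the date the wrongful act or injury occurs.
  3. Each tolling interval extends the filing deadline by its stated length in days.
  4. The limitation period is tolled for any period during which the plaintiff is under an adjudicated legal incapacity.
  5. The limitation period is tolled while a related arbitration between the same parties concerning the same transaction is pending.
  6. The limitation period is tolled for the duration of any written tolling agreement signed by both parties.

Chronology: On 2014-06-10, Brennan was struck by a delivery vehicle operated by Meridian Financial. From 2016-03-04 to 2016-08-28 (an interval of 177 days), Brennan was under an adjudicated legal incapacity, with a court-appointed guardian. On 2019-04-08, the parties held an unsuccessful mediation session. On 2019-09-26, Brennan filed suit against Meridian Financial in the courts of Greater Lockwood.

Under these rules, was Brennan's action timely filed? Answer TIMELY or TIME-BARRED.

The limitation period began to run on 2014-06-10.
5 years from 2014-06-10 is 2019-06-10.
The period was tolled for 177 days by the plaintiff's legal incapacity (2016-03-04 to 2016-08-28), pushing the deadline to 2019-12-04.
Nothing else in the chronology tolls or restarts the period.
Brennan filed on 2019-09-26, before the 2019-12-04 deadline, so the action is timely.

TIMELY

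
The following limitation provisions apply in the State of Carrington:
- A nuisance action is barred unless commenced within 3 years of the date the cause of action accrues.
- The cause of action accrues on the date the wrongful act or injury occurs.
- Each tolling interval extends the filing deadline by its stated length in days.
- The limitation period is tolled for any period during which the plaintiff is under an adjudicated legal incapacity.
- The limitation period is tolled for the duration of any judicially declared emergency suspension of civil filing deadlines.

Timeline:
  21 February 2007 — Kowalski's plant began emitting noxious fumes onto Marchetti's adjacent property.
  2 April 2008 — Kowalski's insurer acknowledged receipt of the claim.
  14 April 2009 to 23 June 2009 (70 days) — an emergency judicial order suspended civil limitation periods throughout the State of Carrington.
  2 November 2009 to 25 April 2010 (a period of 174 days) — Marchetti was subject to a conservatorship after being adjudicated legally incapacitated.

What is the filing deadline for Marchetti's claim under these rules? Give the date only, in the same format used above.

23 October 2010

The claim accrued on 21 February 2007, when the wrongful act occurred.
3 years from 21 February 2007 is 21 February 2010.
The period was tolled for 70 days by the emergency suspension of filing deadlines (14 April 2009 to 23 June 2009), pushing the deadline to 2 May 2010.
Because the plaintiff's legal incapacity ran from 2 November 2009 to 25 April 2010, the deadline is extended by 174 days to 23 October 2010.
Nothing else in the chronology tolls or restarts the period.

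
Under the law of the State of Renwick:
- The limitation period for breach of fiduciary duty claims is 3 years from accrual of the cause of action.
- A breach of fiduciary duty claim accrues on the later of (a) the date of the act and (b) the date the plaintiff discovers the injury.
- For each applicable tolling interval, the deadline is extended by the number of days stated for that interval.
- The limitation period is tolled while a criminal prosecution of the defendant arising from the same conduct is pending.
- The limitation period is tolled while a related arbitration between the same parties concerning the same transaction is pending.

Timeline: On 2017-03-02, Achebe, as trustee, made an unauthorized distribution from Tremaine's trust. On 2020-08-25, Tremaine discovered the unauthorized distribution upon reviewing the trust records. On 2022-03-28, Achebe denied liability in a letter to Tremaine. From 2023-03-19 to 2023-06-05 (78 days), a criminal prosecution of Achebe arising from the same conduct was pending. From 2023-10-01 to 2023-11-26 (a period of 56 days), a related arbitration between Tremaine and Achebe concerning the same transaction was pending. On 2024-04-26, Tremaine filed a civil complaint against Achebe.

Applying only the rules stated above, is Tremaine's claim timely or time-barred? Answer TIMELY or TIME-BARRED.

Taking the later of the act (2017-03-02) and discovery (2020-08-25), the claim accrued on 2020-08-25.
Adding the 3 years base period to 2020-08-25 gives a deadline of 2023-08-25, before any tolling.
The pending criminal prosecution from 2023-03-19 to 2023-06-05 tolled the period for 78 days, extending the deadline to 2023-11-11.
The period was tolled for 56 days by the pending related arbitration (2023-10-01 to 2023-11-26), pushing the deadline to 2024-01-06.
None of the other events listed affects the running of the period under the stated rules.
Filing on 2024-04-26 missed the 2024-01-06 deadline — the action is time-barred.

TIME-BARRED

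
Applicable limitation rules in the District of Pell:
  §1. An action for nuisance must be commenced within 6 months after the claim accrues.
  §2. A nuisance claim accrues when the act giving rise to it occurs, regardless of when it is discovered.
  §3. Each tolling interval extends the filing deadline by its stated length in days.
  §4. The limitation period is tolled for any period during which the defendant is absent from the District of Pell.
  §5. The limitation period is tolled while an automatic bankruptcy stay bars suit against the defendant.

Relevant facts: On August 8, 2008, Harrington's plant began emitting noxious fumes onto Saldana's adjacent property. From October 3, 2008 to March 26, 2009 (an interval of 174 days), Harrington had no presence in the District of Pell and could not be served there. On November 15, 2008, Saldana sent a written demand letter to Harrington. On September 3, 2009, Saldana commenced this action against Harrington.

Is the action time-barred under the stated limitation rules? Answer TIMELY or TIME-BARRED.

TIME-BARRED

The limitation period began to run on August 8, 2008.
Adding the 6 months base period to August 8, 2008 gives a deadline of February 8, 2009, before any tolling.
Because the defendant's absence from the jurisdiction ran from October 3, 2008 to March 26, 2009, the deadline is extended by 174 days to August 1, 2009.
None of the other events listed affects the running of the period under the stated rules.
The September 3, 2009 filing falls after the August 1, 2009 deadline; the claim is time-barred.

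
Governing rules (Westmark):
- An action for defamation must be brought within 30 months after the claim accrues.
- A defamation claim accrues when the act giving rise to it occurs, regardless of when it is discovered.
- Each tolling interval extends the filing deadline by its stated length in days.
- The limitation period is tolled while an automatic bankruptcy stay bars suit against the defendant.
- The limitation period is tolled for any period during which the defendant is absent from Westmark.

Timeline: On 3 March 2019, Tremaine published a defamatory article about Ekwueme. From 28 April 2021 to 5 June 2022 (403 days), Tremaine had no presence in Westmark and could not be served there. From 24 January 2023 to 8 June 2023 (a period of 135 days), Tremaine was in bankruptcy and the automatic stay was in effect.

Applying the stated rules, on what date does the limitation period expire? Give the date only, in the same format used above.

The claim accrued on 3 March 2019, when the wrongful act occurred.
Adding the 30 months base period to 3 March 2019 gives a deadline of 3 September 2021, before any tolling.
The defendant's absence from the jurisdiction from 28 April 2021 to 5 June 2022 tolled the period for 403 days, extending the deadline to 11 October 2022.
By the time the automatic bankruptcy stay began on 24 January 2023, the limitation period had already expired on 11 October 2022; that interval cannot revive it.

11 October 2022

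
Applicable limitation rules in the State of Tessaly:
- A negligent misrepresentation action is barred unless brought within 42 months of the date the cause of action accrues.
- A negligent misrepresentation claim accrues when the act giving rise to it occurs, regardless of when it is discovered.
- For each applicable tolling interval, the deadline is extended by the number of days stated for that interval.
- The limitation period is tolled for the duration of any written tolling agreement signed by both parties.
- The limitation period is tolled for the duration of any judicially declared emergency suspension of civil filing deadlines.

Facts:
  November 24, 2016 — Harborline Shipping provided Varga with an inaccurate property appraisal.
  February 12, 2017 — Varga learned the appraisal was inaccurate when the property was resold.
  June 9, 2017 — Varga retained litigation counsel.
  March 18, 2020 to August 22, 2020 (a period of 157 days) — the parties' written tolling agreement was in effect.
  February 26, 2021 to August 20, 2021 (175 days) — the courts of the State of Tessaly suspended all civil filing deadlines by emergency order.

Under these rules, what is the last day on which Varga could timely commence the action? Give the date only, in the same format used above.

The claim accrued on November 24, 2016, when the wrongful act occurred; under the stated occurrence rule the February 12, 2017 discovery does not delay accrual.
Adding the 42 months base period to November 24, 2016 gives a deadline of May 24, 2020, before any tolling.
The period was tolled for 157 days by the written tolling agreement (March 18, 2020 to August 22, 2020), pushing the deadline to October 28, 2020.
By the time the emergency suspension of filing deadlines began on February 26, 2021, the limitation period had already expired on October 28, 2020; that interval cannot revive it.
None of the other events listed affects the running of the period under the stated rules.

October 28, 2020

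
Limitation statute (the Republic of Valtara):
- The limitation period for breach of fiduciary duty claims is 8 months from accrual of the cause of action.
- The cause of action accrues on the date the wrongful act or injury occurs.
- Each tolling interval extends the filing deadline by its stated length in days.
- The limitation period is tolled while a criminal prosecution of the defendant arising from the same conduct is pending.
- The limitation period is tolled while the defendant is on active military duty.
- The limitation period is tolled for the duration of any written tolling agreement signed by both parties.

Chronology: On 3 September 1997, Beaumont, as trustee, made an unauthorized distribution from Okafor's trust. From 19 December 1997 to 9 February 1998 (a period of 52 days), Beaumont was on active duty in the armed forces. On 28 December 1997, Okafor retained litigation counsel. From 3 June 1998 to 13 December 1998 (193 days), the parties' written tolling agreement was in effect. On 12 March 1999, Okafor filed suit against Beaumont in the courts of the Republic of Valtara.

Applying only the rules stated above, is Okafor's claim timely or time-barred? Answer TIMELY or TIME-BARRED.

TIME-BARRED

The claim accrued on 3 September 1997, when the wrongful act occurred.
8 months from 3 September 1997 is 3 May 1998.
The defendant's active military service from 19 December 1997 to 9 February 1998 tolled the period for 52 days, extending the deadline to 24 June 1998.
The written tolling agreement from 3 June 1998 to 13 December 1998 tolled the period for 193 days, extending the deadline to 3 January 1999.
None of the other events listed affects the running of the period under the stated rules.
The 12 March 1999 filing falls after the 3 January 1999 deadline; the claim is time-barred.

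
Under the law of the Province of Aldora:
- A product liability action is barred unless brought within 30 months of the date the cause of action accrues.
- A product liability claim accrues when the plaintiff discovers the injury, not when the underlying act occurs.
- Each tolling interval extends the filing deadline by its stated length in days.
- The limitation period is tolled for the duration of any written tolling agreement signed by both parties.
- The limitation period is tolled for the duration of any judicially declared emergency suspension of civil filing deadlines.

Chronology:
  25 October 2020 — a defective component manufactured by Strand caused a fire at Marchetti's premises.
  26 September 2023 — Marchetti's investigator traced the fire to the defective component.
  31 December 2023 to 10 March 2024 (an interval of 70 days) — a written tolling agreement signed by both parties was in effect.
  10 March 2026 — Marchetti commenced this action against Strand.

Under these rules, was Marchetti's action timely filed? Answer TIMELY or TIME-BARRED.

Under the discovery rule, the claim accrued on 26 September 2023, when Marchetti discovered the injury — not on the 25 October 2020 date of the underlying act.
Adding the 30 months base period to 26 September 2023 gives a deadline of 26 March 2026, before any tolling.
The period was tolled for 70 days by the written tolling agreement (31 December 2023 to 10 March 2024), pushing the deadline to 4 June 2026.
Marchetti filed on 10 March 2026, before the 4 June 2026 deadline, so the action is timely.

TIMELY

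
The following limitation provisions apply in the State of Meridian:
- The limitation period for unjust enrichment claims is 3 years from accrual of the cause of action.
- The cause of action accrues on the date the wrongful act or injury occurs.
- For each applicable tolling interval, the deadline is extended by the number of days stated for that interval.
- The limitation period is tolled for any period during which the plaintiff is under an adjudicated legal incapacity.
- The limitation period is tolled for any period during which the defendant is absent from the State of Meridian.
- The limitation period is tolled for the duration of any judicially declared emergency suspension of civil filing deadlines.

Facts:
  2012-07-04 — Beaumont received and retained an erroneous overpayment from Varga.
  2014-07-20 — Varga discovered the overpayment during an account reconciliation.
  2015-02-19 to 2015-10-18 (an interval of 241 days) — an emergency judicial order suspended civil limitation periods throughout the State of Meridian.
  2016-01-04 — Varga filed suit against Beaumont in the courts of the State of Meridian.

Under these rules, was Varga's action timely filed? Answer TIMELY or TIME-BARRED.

TIMELY

Because the rule ties accrual to occurrence, the claim accrued on 2012-07-04, not on the 2014-07-20 discovery date.
3 years from 2012-07-04 is 2015-07-04.
The emergency suspension of filing deadlines from 2015-02-19 to 2015-10-18 tolled the period for 241 days, extending the deadline to 2016-03-01.
Varga filed on 2016-01-04, before the 2016-03-01 deadline, so the action is timely.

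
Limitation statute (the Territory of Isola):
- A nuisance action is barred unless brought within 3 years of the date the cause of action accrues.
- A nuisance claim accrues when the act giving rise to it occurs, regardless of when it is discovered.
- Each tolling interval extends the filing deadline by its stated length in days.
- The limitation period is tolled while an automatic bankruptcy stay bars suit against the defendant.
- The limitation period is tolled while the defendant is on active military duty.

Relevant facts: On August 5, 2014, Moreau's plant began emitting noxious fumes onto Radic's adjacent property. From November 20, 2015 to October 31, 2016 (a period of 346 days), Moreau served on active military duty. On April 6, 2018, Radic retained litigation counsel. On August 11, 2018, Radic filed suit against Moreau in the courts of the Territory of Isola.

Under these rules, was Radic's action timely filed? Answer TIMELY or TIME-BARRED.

TIME-BARRED

The claim accrued on August 5, 2014, when the wrongful act occurred.
Adding the 3 years base period to August 5, 2014 gives a deadline of August 5, 2017, before any tolling.
The period was tolled for 346 days by the defendant's active military service (November 20, 2015 to October 31, 2016), pushing the deadline to July 17, 2018.
The other events in the timeline have no effect on the limitation period under the stated rules.
The August 11, 2018 filing falls after the July 17, 2018 deadline; the claim is time-barred.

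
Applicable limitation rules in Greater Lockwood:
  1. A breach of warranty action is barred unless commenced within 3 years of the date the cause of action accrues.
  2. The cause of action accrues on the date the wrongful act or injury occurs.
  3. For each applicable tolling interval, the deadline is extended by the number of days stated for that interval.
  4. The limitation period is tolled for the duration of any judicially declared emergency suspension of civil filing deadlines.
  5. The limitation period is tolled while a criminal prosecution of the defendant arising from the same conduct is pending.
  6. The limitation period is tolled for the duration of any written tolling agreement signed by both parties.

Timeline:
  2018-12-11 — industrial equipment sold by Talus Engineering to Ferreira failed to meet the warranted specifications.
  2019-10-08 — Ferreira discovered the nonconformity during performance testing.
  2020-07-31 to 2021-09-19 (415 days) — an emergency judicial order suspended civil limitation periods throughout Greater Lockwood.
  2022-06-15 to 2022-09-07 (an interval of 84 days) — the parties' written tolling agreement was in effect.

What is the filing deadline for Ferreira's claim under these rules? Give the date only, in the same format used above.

Because the rule ties accrual to occurrence, the claim accrued on 2018-12-11, not on the 2019-10-08 discovery date.
3 years from 2018-12-11 is 2021-12-11.
The period was tolled for 415 days by the emergency suspension of filing deadlines (2020-07-31 to 2021-09-19), pushing the deadline to 2023-01-30.
The written tolling agreement from 2022-06-15 to 2022-09-07 tolled the period for 84 days, extending the deadline to 2023-04-24.

2023-04-24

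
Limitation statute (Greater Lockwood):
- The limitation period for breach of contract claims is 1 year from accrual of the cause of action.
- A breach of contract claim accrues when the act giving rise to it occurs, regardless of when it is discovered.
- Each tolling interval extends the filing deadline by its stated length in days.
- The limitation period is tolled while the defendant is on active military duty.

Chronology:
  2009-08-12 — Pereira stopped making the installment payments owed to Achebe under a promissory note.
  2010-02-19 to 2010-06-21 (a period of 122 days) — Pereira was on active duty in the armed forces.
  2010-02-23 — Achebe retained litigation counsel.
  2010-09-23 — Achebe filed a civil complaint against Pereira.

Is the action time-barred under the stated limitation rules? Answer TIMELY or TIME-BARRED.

The claim accrued on 2009-08-12, when the wrongful act occurred.
1 year from 2009-08-12 is 2010-08-12.
The defendant's active military service from 2010-02-19 to 2010-06-21 tolled the period for 122 days, extending the deadline to 2010-12-12.
Nothing else in the chronology tolls or restarts the period.
Achebe filed on 2010-09-23, before the 2010-12-12 deadline, so the action is timely.

TIMELY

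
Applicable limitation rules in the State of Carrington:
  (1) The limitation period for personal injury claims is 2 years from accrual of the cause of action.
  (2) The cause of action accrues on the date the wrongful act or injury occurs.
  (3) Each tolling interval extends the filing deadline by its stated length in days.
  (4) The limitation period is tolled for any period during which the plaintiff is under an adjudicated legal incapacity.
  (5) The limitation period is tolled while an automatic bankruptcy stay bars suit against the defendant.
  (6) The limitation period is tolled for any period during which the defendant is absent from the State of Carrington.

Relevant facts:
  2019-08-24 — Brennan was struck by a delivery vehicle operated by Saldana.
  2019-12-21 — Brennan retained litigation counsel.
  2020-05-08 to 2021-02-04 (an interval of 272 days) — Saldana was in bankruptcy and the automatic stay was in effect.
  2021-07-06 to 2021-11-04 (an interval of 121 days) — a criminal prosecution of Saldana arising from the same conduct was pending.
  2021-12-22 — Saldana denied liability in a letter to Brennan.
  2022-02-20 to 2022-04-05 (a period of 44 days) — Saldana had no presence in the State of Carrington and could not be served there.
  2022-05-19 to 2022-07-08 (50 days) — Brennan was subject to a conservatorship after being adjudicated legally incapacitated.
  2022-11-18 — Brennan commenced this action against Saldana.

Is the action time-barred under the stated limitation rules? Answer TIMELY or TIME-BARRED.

TIME-BARRED

The limitation period began to run on 2019-08-24.
The untolled deadline — 2 years after 2019-08-24 — is 2021-08-24.
The automatic bankruptcy stay from 2020-05-08 to 2021-02-04 tolled the period for 272 days, extending the deadline to 2022-05-23.
Because the defendant's absence from the jurisdiction ran from 2022-02-20 to 2022-04-05, the deadline is extended by 44 days to 2022-07-06.
Because the plaintiff's legal incapacity ran from 2022-05-19 to 2022-07-08, the deadline is extended by 50 days to 2022-08-25.
The pending criminal prosecution from 2021-07-06 to 2021-11-04 does not toll the period, because no stated rule makes a criminal prosecution a tolling event.
None of the other events listed affects the running of the period under the stated rules.
Filing on 2022-11-18 missed the 2022-08-25 deadline — the action is time-barred.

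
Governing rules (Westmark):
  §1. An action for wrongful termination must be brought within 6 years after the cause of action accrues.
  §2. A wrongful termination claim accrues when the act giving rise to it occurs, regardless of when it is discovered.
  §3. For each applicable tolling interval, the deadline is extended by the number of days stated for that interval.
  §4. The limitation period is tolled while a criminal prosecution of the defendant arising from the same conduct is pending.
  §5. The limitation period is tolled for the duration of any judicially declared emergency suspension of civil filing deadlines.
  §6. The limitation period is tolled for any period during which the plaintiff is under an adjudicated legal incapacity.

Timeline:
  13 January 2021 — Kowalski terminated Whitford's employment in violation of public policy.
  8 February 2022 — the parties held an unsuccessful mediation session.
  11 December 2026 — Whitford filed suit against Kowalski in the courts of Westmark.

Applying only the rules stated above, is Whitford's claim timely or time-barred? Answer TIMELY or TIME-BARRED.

TIMELY

The claim accrued on 13 January 2021, when the wrongful act occurred.
The untolled deadline — 6 years after 13 January 2021 — is 13 January 2027.
The other events in the timeline have no effect on the limitation period under the stated rules.
Whitford filed on 11 December 2026, before the 13 January 2027 deadline, so the action is timely.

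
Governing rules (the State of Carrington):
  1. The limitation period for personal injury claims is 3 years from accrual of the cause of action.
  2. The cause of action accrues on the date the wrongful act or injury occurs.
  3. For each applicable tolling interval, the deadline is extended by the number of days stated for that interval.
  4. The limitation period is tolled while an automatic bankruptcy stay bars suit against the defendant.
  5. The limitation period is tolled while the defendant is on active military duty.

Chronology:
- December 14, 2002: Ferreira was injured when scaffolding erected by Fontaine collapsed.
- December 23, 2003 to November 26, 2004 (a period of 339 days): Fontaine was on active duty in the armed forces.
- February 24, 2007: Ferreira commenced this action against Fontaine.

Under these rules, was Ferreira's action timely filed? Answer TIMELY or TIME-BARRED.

The limitation period began to run on December 14, 2002.
3 years from December 14, 2002 is December 14, 2005.
Because the defendant's active military service ran from December 23, 2003 to November 26, 2004, the deadline is extended by 339 days to November 18, 2006.
Ferreira filed on February 24, 2007, after the November 18, 2006 deadline, so the action is time-barred.

TIME-BARRED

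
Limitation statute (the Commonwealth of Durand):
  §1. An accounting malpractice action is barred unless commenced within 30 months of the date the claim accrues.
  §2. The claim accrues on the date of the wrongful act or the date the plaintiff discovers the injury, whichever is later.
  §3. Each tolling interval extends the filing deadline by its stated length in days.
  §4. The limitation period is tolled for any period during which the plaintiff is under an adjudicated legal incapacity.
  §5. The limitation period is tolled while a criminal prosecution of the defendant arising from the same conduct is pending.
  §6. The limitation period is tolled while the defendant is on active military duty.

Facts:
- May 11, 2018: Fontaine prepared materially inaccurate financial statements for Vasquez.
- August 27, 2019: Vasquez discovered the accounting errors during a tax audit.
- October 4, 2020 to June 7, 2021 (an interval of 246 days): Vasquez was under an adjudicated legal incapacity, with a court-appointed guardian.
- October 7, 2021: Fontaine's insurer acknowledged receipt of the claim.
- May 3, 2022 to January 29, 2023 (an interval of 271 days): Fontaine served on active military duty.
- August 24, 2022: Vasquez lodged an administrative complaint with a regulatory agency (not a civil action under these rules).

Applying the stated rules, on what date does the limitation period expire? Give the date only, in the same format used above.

July 29, 2023

Taking the later of the act (May 11, 2018) and discovery (August 27, 2019), the claim accrued on August 27, 2019.
30 months from August 27, 2019 is February 27, 2022.
The period was tolled for 246 days by the plaintiff's legal incapacity (October 4, 2020 to June 7, 2021), pushing the deadline to October 31, 2022.
The defendant's active military service from May 3, 2022 to January 29, 2023 tolled the period for 271 days, extending the deadline to July 29, 2023.
None of the other events listed affects the running of the period under the stated rules.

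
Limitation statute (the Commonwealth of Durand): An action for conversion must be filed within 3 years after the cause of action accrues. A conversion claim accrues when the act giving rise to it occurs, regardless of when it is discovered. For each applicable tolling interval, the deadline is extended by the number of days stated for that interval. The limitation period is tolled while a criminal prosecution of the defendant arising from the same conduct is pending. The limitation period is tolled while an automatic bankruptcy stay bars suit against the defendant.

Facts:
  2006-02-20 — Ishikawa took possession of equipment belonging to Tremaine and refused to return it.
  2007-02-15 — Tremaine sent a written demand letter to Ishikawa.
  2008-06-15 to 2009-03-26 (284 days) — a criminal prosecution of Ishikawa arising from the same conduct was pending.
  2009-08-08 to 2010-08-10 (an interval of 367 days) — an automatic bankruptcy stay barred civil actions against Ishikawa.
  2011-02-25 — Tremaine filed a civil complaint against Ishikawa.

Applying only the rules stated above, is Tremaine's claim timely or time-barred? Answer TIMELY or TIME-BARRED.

The limitation period began to run on 2006-02-20.
The untolled deadline — 3 years after 2006-02-20 — is 2009-02-20.
The period was tolled for 284 days by the pending criminal prosecution (2008-06-15 to 2009-03-26), pushing the deadline to 2009-12-01.
The automatic bankruptcy stay from 2009-08-08 to 2010-08-10 tolled the period for 367 days, extending the deadline to 2010-12-03.
None of the other events listed affects the running of the period under the stated rules.
Filing on 2011-02-25 missed the 2010-12-03 deadline — the action is time-barred.

TIME-BARRED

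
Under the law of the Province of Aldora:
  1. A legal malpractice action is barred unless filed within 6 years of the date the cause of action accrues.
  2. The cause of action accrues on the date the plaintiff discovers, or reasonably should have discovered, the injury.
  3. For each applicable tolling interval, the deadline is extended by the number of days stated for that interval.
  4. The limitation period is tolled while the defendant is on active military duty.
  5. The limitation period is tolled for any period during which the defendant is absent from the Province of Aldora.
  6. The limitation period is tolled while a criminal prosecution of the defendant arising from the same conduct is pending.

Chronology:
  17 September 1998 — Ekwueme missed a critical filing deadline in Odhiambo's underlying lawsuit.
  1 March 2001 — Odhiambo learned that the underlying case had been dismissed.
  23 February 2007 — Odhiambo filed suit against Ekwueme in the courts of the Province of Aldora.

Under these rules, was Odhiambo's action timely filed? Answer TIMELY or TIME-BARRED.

Under the discovery rule, the claim accrued on 1 March 2001, when Odhiambo discovered the injury — not on the 17 September 1998 date of the underlying act.
Adding the 6 years base period to 1 March 2001 gives a deadline of 1 March 2007, before any tolling.
Filing on 23 February 2007 beat the 1 March 2007 deadline — the action is timely.

TIMELY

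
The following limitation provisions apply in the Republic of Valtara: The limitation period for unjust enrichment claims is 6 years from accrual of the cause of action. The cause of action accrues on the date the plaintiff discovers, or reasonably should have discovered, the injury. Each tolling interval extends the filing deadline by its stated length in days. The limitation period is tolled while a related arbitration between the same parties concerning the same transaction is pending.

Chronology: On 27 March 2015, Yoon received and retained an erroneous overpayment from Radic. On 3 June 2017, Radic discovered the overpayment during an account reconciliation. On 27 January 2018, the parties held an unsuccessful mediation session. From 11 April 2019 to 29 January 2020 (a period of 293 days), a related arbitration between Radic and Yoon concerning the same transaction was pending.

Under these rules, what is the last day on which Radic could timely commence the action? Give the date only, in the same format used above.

Accrual is tied to discovery, so the period began on 3 June 2017 rather than on 27 March 2015 when the act occurred.
Adding the 6 years base period to 3 June 2017 gives a deadline of 3 June 2023, before any tolling.
The period was tolled for 293 days by the pending related arbitration (11 April 2019 to 29 January 2020), pushing the deadline to 22 March 2024.
None of the other events listed affects the running of the period under the stated rules.

22 March 2024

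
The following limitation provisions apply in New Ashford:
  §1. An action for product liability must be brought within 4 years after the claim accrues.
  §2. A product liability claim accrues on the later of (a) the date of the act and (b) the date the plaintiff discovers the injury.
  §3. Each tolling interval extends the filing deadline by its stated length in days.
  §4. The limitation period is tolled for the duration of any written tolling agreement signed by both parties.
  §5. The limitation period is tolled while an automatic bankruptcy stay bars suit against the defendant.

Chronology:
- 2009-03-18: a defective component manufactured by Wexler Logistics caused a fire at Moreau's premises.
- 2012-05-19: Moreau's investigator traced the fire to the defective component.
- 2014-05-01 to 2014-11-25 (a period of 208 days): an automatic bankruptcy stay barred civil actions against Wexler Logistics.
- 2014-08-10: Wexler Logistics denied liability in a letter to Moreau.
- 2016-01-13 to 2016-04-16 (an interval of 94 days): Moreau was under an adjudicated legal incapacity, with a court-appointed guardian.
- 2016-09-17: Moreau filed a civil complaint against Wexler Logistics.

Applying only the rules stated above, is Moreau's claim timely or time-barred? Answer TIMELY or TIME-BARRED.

The claim accrued on 2012-05-19 — the later of the 2009-03-18 act and the 2012-05-19 discovery.
Adding the 4 years base period to 2012-05-19 gives a deadline of 2016-05-19, before any tolling.
The period was tolled for 208 days by the automatic bankruptcy stay (2014-05-01 to 2014-11-25), pushing the deadline to 2016-12-13.
The plaintiff's legal incapacity from 2016-01-13 to 2016-04-16 does not toll the period, because no stated rule makes the plaintiff's incapacity a tolling event.
Nothing else in the chronology tolls or restarts the period.
Filing on 2016-09-17 beat the 2016-12-13 deadline — the action is timely.

TIMELY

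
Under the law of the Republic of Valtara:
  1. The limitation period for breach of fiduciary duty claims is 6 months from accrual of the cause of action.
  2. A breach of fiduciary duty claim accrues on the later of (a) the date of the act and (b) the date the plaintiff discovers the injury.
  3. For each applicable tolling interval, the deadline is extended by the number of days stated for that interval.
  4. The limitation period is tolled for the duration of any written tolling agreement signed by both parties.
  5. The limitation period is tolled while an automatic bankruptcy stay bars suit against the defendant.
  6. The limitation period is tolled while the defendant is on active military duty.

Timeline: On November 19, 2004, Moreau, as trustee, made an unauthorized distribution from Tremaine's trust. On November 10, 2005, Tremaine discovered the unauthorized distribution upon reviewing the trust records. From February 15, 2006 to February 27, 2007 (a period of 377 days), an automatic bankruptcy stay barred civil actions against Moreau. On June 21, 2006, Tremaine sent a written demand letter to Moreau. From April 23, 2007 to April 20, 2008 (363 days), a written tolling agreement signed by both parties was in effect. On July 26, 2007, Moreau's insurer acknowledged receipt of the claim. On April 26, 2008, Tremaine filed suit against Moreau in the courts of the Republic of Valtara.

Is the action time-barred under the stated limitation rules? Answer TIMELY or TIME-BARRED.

Taking the later of the act (November 19, 2004) and discovery (November 10, 2005), the claim accrued on November 10, 2005.
Adding the 6 months base period to November 10, 2005 gives a deadline of May 10, 2006, before any tolling.
The automatic bankruptcy stay from February 15, 2006 to February 27, 2007 tolled the period for 377 days, extending the deadline to May 22, 2007.
The written tolling agreement from April 23, 2007 to April 20, 2008 tolled the period for 363 days, extending the deadline to May 19, 2008.
Nothing else in the chronology tolls or restarts the period.
The April 26, 2008 filing precedes the May 19, 2008 deadline; the claim is timely.

TIMELY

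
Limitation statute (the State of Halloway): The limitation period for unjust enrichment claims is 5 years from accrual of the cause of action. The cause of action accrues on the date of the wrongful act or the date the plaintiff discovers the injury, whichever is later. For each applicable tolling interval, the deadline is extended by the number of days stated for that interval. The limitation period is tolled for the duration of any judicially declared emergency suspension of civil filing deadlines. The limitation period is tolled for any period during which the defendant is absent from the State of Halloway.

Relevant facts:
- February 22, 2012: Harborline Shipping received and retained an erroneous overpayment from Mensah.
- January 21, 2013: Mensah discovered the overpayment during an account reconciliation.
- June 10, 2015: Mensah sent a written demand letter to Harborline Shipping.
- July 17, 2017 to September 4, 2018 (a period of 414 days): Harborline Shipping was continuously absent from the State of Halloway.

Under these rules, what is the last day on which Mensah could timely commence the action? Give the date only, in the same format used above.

March 11, 2019

Because discovery on January 21, 2013 post-dates the February 22, 2012 act, accrual under the later-of rule falls on January 21, 2013.
5 years from January 21, 2013 is January 21, 2018.
The period was tolled for 414 days by the defendant's absence from the jurisdiction (July 17, 2017 to September 4, 2018), pushing the deadline to March 11, 2019.
The other events in the timeline have no effect on the limitation period under the stated rules.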